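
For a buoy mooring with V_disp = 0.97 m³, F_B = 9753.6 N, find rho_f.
Formula: F_B = \rho_f g V_{disp}
Substituting knowns: 9753.6 = rho_f·9.81·0.97
Solving for rho_f: rho_f = 9753.6/(9.81·0.97) = 1025 kg/m³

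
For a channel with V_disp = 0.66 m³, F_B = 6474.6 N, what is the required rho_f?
Formula: F_B = \rho_f g V_{disp}
Substituting knowns: 6474.6 = rho_f·9.81·0.66
Solving for rho_f: rho_f = 6474.6/(9.81·0.66) = 1000 kg/m³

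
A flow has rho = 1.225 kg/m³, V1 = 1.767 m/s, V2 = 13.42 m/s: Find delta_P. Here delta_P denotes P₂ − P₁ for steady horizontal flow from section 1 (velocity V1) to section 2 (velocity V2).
Formula: \Delta P = \frac{1}{2} \rho (V_1^2 - V_2^2)
delta_P = 0.5·1.225·(1.767² − 13.42²)/1000 = -0.1084 kPa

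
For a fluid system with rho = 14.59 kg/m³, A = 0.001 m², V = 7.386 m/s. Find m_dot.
Formula: \dot{m} = \rho A V
m_dot = 14.59·0.001·7.386 = 0.1078 kg/s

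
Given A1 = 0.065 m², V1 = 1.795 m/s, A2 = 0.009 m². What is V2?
Formula: V_2 = \frac{A_1 V_1}{A_2}
V2 = 0.065·1.795/0.009 = 12.96 m/s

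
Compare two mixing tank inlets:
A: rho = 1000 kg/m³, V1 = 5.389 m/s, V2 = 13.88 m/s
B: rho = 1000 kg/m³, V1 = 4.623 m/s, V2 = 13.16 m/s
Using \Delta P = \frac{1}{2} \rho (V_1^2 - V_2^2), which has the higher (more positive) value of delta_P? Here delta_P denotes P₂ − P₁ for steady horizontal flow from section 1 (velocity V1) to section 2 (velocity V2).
delta_P(A) = -81.81 kPa, delta_P(B) = -75.91 kPa. Answer: B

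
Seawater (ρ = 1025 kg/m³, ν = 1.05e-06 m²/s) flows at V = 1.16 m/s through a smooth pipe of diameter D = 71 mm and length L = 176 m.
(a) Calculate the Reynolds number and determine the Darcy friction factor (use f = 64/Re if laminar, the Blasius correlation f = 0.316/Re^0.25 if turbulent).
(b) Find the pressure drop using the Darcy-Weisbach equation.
(a) Re = V·D/ν = 1.16·0.071/1.05e-06 = 78438 → turbulent (Re > 4000); f = 0.316/Re^0.25 = 0.316/78438^0.25 = 0.018882
(b) Darcy-Weisbach: ΔP = f·(L/D)·½ρV²/1000 = 0.018882·(176/0.071)·½·1025·1.16²/1000 = 32.28 kPa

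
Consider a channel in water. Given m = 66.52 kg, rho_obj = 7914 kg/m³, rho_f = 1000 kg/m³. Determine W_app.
Formula: W_{app} = mg\left(1 - \frac{\rho_f}{\rho_{obj}}\right)
W_app = 66.52·9.81·(1 − 1000/7914) = 570.1 N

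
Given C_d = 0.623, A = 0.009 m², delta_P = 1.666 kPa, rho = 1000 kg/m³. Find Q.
Formula: Q = C_d A \sqrt{\frac{2 \Delta P}{\rho}}
Q = 0.623·0.009·√(2·(1.666·1000)/1000)·1000 = 10.23 L/s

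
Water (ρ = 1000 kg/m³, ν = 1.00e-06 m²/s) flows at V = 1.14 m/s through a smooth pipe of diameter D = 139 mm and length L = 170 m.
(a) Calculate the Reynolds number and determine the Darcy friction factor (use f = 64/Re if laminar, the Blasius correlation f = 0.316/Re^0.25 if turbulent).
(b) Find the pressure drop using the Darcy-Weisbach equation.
(a) Re = V·D/ν = 1.14·0.139/1.00e-06 = 158460 → turbulent (Re > 4000); f = 0.316/Re^0.25 = 0.316/158460^0.25 = 0.015838 (Blasius is strictly valid for Re ≲ 1e5; used here as the smooth-pipe estimate the problem specifies)
(b) Darcy-Weisbach: ΔP = f·(L/D)·½ρV²/1000 = 0.015838·(170/0.139)·½·1000·1.14²/1000 = 12.59 kPa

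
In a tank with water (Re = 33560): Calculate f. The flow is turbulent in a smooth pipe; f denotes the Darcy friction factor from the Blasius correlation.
Formula: f = \frac{0.316}{Re^{0.25}}
f = 0.316/33560^0.25 = 0.02335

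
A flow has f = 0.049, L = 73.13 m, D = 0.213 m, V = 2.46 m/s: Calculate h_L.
Formula: h_L = f \frac{L}{D} \frac{V^2}{2g}
h_L = 0.049·(73.13/0.213)·2.46²/(2·9.81) = 5.189 m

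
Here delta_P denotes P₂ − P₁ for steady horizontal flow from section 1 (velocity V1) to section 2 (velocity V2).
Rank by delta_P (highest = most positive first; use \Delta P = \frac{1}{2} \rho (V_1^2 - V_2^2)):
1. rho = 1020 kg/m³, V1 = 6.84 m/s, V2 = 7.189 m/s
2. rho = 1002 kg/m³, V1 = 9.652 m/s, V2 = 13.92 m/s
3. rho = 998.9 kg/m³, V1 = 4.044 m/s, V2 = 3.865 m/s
Case 1: delta_P = -2.497 kPa
Case 2: delta_P = -50.4 kPa
Case 3: delta_P = 0.7071 kPa
Ranking (highest first): 3, 1, 2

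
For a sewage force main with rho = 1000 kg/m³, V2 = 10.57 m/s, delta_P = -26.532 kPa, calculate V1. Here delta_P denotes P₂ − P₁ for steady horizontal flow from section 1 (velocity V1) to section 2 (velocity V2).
Formula: \Delta P = \frac{1}{2} \rho (V_1^2 - V_2^2)
Substituting knowns: -26.532 = 0.5·1000·(V1² − 10.57²)/1000
Solving for V1: V1 = √(10.57² + 2·(-26.532·1000)/1000) = 7.659 m/s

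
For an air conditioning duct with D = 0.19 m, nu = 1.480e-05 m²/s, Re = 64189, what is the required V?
Formula: Re = \frac{V D}{\nu}
Substituting knowns: 64189 = V·0.19/1.480e-05
Solving for V: V = 64189·1.480e-05/0.19 = 5 m/s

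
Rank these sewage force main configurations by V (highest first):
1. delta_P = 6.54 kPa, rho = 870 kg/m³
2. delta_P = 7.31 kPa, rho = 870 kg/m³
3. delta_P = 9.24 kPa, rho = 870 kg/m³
Case 1: V = 3.877 m/s
Case 2: V = 4.099 m/s
Case 3: V = 4.609 m/s
Ranking (highest first): 3, 2, 1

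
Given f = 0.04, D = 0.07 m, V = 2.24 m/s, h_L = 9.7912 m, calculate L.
Formula: h_L = f \frac{L}{D} \frac{V^2}{2g}
Substituting knowns: 9.7912 = 0.04·(L/0.07)·2.24²/(2·9.81)
Solving for L: L = 9.7912·2·9.81·0.07/(0.04·2.24²) = 67 m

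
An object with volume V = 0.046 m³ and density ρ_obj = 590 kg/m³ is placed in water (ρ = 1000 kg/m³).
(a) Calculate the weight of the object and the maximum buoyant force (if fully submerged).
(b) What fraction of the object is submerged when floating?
(a) W=rho_obj*g*V=590*9.81*0.046=266.2 N; F_B(max)=rho*g*V=1000*9.81*0.046=451.3 N
(b) Floating fraction=rho_obj/rho=590/1000=0.590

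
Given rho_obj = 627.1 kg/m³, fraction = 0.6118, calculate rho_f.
Formula: f_{sub} = \frac{\rho_{obj}}{\rho_f}
Substituting knowns: 0.6118 = 627.1/rho_f
Solving for rho_f: rho_f = 627.1/0.6118 = 1025 kg/m³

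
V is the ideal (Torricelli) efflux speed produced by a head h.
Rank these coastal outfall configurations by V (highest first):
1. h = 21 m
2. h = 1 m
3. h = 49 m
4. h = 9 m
Case 1: V = 20.3 m/s
Case 2: V = 4.429 m/s
Case 3: V = 31.01 m/s
Case 4: V = 13.29 m/s
Ranking (highest first): 3, 1, 4, 2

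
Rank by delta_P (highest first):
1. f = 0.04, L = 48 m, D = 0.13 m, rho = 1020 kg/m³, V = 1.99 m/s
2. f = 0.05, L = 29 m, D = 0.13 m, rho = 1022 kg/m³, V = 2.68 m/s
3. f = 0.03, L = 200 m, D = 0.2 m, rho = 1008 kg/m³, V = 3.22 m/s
Case 1: delta_P = 29.83 kPa
Case 2: delta_P = 40.94 kPa
Case 3: delta_P = 156.8 kPa
Ranking (highest first): 3, 2, 1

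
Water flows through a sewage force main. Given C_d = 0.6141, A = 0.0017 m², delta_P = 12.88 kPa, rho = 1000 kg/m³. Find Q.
Formula: Q = C_d A \sqrt{\frac{2 \Delta P}{\rho}}
Q = 0.6141·0.0017·√(2·(12.88·1000)/1000)·1000 = 5.299 L/s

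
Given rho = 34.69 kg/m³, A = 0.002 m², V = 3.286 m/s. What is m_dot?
Formula: \dot{m} = \rho A V
m_dot = 34.69·0.002·3.286 = 0.228 kg/s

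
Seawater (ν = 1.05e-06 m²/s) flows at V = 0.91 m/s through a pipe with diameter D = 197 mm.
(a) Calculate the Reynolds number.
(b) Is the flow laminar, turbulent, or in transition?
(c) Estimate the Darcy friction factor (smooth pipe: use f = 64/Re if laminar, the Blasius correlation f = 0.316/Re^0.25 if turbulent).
(a) Re = V·D/ν = 0.91·0.197/1.05e-06 = 170730
(b) Flow regime: turbulent (Re > 4000)
(c) Friction factor: f = 0.316/Re^0.25 = 0.316/170730^0.25 = 0.01555 (Blasius is strictly valid for Re ≲ 1e5; used here as the smooth-pipe estimate the problem specifies)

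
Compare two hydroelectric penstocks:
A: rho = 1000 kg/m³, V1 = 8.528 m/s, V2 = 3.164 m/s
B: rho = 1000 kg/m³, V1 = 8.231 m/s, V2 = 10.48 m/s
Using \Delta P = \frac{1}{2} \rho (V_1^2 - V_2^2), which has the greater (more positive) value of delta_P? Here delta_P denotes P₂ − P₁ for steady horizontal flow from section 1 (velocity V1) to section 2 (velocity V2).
delta_P(A) = 31.36 kPa, delta_P(B) = -21.04 kPa. Answer: A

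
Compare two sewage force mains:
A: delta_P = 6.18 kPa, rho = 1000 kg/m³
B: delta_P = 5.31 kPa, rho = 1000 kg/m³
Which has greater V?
V(A) = 3.516 m/s, V(B) = 3.259 m/s. Answer: A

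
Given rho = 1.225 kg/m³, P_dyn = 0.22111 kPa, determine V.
Formula: P_{dyn} = \frac{1}{2} \rho V^2
Substituting knowns: 0.22111 = 0.5·1.225·V²/1000
Solving for V: V = √(2·(0.22111·1000)/1.225) = 19 m/s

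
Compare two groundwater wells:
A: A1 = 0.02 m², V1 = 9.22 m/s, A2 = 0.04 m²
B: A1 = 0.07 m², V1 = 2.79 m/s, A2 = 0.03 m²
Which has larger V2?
V2(A) = 4.61 m/s, V2(B) = 6.51 m/s. Answer: B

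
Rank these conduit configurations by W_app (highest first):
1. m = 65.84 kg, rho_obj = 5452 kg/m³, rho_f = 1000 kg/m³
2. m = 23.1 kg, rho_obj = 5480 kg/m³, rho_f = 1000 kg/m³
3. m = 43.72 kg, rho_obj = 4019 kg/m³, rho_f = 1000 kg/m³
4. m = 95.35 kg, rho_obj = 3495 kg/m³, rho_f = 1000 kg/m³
Case 1: W_app = 527.4 N
Case 2: W_app = 185.3 N
Case 3: W_app = 322.2 N
Case 4: W_app = 667.7 N
Ranking (highest first): 4, 1, 3, 2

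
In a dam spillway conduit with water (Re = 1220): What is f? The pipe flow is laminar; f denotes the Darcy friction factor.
Formula: f = \frac{64}{Re}
f = 64/1220 = 0.05246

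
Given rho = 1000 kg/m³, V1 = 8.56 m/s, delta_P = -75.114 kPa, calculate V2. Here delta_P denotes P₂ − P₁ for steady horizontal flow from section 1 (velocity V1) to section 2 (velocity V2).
Formula: \Delta P = \frac{1}{2} \rho (V_1^2 - V_2^2)
Substituting knowns: -75.114 = 0.5·1000·(8.56² − V2²)/1000
Solving for V2: V2 = √(8.56² − 2·(-75.114·1000)/1000) = 14.95 m/s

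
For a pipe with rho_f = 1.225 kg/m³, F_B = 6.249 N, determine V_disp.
Formula: F_B = \rho_f g V_{disp}
Substituting knowns: 6.249 = 1.225·9.81·V_disp
Solving for V_disp: V_disp = 6.249/(1.225·9.81) = 0.52 m³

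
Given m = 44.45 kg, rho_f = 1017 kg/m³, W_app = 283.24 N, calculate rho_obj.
Formula: W_{app} = mg\left(1 - \frac{\rho_f}{\rho_{obj}}\right)
Substituting knowns: 283.24 = 44.45·9.81·(1 − 1017/rho_obj)
Solving for rho_obj: rho_obj = 1017/(1 − 283.24/(44.45·9.81)) = 2902 kg/m³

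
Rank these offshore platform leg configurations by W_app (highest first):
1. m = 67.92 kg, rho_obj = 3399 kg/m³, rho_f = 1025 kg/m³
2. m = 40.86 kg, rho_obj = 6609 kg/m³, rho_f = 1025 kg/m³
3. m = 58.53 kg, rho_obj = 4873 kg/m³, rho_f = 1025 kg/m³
Case 1: W_app = 465.4 N
Case 2: W_app = 338.7 N
Case 3: W_app = 453.4 N
Ranking (highest first): 1, 3, 2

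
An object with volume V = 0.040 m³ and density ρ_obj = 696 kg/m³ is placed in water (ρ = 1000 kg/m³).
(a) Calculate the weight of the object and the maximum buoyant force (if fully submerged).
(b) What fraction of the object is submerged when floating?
(a) W=rho_obj*g*V=696*9.81*0.040=273.1 N; F_B(max)=rho*g*V=1000*9.81*0.040=392.4 N
(b) Floating fraction=rho_obj/rho=696/1000=0.696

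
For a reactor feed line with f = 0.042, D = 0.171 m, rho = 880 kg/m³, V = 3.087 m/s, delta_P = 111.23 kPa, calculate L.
Formula: \Delta P = f \frac{L}{D} \frac{\rho V^2}{2}
Substituting knowns: 111.23 = 0.042·(L/0.171)·0.5·880·3.087²/1000
Solving for L: L = (111.23·1000)·0.171/(0.042·0.5·880·3.087²) = 108 m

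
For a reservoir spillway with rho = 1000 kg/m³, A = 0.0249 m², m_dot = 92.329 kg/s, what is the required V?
Formula: \dot{m} = \rho A V
Substituting knowns: 92.329 = 1000·0.0249·V
Solving for V: V = 92.329/(1000·0.0249) = 3.708 m/s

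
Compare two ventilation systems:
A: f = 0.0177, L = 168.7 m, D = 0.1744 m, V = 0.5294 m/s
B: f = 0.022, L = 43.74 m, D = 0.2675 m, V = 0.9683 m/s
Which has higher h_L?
h_L(A) = 0.2446 m, h_L(B) = 0.1719 m. Answer: A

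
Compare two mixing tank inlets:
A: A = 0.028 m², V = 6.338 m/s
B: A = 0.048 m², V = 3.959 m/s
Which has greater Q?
Q(A) = 177.5 L/s, Q(B) = 190 L/s. Answer: B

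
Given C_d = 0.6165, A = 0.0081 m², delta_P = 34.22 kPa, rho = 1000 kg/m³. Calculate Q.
Formula: Q = C_d A \sqrt{\frac{2 \Delta P}{\rho}}
Q = 0.6165·0.0081·√(2·(34.22·1000)/1000)·1000 = 41.31 L/s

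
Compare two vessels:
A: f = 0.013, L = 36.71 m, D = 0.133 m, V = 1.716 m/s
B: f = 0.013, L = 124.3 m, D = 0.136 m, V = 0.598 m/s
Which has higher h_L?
h_L(A) = 0.5385 m, h_L(B) = 0.2166 m. Answer: A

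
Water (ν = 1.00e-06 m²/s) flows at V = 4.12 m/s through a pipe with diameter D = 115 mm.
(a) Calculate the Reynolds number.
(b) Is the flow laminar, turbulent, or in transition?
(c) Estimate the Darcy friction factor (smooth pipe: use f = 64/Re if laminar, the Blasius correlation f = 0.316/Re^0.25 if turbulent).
(a) Re = V·D/ν = 4.12·0.115/1.00e-06 = 473800
(b) Flow regime: turbulent (Re > 4000)
(c) Friction factor: f = 0.316/Re^0.25 = 0.316/473800^0.25 = 0.01204 (Blasius is strictly valid for Re ≲ 1e5; used here as the smooth-pipe estimate the problem specifies)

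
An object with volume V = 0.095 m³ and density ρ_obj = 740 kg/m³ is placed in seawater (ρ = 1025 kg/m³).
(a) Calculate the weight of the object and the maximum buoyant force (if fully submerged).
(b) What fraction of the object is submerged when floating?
(a) W=rho_obj*g*V=740*9.81*0.095=689.6 N; F_B(max)=rho*g*V=1025*9.81*0.095=955.2 N
(b) Floating fraction=rho_obj/rho=740/1025=0.722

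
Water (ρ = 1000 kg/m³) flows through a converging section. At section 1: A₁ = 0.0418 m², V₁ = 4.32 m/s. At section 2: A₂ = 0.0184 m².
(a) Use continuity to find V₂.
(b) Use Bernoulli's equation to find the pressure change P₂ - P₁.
(a) Continuity: A₁V₁=A₂V₂ -> V₂=A₁V₁/A₂=0.0418*4.32/0.0184=9.81 m/s
(b) Bernoulli: P₂-P₁=0.5*rho*(V₁^2-V₂^2)/1000=0.5*1000*(4.32^2-9.81^2)/1000=-38.79 kPa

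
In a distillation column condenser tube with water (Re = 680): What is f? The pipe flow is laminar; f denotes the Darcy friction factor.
Formula: f = \frac{64}{Re}
f = 64/680 = 0.09412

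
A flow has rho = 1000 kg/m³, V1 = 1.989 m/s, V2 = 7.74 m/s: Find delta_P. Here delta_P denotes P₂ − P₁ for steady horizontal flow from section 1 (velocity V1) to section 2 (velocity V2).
Formula: \Delta P = \frac{1}{2} \rho (V_1^2 - V_2^2)
delta_P = 0.5·1000·(1.989² − 7.74²)/1000 = -27.98 kPa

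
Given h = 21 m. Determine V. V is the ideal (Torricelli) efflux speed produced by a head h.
Formula: V = \sqrt{2 g h}
V = √(2·9.81·21) = 20.3 m/s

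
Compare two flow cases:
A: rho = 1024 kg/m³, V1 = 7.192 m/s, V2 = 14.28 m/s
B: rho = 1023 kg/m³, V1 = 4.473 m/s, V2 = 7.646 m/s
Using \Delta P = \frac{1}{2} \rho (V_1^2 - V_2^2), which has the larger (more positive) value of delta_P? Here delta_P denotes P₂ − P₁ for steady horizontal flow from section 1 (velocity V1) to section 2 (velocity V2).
delta_P(A) = -77.92 kPa, delta_P(B) = -19.67 kPa. Answer: B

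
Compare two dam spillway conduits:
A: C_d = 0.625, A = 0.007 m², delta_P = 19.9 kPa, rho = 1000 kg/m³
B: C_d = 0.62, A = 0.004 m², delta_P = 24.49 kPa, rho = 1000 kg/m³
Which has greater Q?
Q(A) = 27.6 L/s, Q(B) = 17.36 L/s. Answer: A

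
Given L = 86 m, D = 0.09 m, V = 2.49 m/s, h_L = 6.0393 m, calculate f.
Formula: h_L = f \frac{L}{D} \frac{V^2}{2g}
Substituting knowns: 6.0393 = f·(86/0.09)·2.49²/(2·9.81)
Solving for f: f = 6.0393·2·9.81/((86/0.09)·2.49²) = 0.02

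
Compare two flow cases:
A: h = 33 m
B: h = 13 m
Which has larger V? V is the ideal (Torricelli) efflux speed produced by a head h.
V(A) = 25.45 m/s, V(B) = 15.97 m/s. Answer: A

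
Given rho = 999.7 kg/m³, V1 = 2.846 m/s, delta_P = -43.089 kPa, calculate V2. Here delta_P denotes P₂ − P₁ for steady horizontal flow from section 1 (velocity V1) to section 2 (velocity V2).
Formula: \Delta P = \frac{1}{2} \rho (V_1^2 - V_2^2)
Substituting knowns: -43.089 = 0.5·999.7·(2.846² − V2²)/1000
Solving for V2: V2 = √(2.846² − 2·(-43.089·1000)/999.7) = 9.711 m/s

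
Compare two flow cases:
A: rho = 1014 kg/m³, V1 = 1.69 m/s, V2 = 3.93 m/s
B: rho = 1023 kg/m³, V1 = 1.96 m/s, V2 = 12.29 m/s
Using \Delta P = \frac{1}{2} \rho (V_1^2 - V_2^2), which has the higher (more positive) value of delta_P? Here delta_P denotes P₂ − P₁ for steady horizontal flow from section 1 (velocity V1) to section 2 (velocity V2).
delta_P(A) = -6.383 kPa, delta_P(B) = -75.29 kPa. Answer: A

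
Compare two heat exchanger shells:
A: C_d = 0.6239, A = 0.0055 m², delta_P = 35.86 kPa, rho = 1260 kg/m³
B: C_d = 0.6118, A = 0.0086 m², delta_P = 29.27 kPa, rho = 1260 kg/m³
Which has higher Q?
Q(A) = 25.89 L/s, Q(B) = 35.86 L/s. Answer: B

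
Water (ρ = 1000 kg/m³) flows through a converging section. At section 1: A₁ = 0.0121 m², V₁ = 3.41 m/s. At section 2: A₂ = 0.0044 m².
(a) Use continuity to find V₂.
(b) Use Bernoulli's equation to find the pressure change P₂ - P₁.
(a) Continuity: A₁V₁=A₂V₂ -> V₂=A₁V₁/A₂=0.0121*3.41/0.0044=9.38 m/s
(b) Bernoulli: P₂-P₁=0.5*rho*(V₁^2-V₂^2)/1000=0.5*1000*(3.41^2-9.38^2)/1000=-38.18 kPa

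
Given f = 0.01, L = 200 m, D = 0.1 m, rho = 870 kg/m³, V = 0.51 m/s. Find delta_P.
Formula: \Delta P = f \frac{L}{D} \frac{\rho V^2}{2}
delta_P = 0.01·(200/0.1)·0.5·870·0.51²/1000 = 2.263 kPa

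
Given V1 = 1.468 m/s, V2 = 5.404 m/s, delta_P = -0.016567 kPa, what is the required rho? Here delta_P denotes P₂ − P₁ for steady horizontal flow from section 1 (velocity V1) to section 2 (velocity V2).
Formula: \Delta P = \frac{1}{2} \rho (V_1^2 - V_2^2)
Substituting knowns: -0.016567 = 0.5·rho·(1.468² − 5.404²)/1000
Solving for rho: rho = 2·(-0.016567·1000)/(1.468² − 5.404²) = 1.225 kg/m³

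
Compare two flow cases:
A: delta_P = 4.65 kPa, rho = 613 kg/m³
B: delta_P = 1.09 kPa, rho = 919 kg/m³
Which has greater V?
V(A) = 3.895 m/s, V(B) = 1.54 m/s. Answer: A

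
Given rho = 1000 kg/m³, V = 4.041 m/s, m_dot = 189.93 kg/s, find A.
Formula: \dot{m} = \rho A V
Substituting knowns: 189.93 = 1000·A·4.041
Solving for A: A = 189.93/(1000·4.041) = 0.047 m²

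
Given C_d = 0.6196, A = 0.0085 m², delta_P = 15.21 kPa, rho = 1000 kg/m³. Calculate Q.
Formula: Q = C_d A \sqrt{\frac{2 \Delta P}{\rho}}
Q = 0.6196·0.0085·√(2·(15.21·1000)/1000)·1000 = 29.05 L/s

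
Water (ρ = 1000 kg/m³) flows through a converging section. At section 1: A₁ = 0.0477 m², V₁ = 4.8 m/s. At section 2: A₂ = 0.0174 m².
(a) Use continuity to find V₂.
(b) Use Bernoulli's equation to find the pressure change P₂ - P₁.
(a) Continuity: A₁V₁=A₂V₂ -> V₂=A₁V₁/A₂=0.0477*4.8/0.0174=13.16 m/s
(b) Bernoulli: P₂-P₁=0.5*rho*(V₁^2-V₂^2)/1000=0.5*1000*(4.8^2-13.16^2)/1000=-75.07 kPa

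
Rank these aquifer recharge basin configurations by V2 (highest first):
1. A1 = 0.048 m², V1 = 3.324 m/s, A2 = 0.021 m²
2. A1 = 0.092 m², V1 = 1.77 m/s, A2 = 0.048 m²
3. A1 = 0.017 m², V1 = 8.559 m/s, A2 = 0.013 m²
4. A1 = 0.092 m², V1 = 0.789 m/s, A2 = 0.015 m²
Case 1: V2 = 7.598 m/s
Case 2: V2 = 3.393 m/s
Case 3: V2 = 11.19 m/s
Case 4: V2 = 4.839 m/s
Ranking (highest first): 3, 1, 4, 2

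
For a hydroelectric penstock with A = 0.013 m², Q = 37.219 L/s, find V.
Formula: Q = A V
Substituting knowns: 37.219 = 0.013·V·1000
Solving for V: V = (37.219/1000)/0.013 = 2.863 m/s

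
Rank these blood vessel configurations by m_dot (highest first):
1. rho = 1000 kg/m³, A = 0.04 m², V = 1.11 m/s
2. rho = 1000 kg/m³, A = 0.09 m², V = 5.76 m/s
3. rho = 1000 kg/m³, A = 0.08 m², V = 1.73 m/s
Case 1: m_dot = 44.4 kg/s
Case 2: m_dot = 518.4 kg/s
Case 3: m_dot = 138.4 kg/s
Ranking (highest first): 2, 3, 1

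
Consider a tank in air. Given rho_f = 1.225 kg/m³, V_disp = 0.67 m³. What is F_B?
Formula: F_B = \rho_f g V_{disp}
F_B = 1.225·9.81·0.67 = 8.052 N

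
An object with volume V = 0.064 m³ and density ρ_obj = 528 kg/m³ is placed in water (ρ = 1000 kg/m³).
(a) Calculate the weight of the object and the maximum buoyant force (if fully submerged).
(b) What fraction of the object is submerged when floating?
(a) W=rho_obj*g*V=528*9.81*0.064=331.5 N; F_B(max)=rho*g*V=1000*9.81*0.064=627.8 N
(b) Floating fraction=rho_obj/rho=528/1000=0.528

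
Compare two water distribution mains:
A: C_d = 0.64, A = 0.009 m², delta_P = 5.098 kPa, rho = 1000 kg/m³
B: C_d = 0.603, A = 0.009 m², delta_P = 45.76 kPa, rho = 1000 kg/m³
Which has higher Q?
Q(A) = 18.39 L/s, Q(B) = 51.92 L/s. Answer: B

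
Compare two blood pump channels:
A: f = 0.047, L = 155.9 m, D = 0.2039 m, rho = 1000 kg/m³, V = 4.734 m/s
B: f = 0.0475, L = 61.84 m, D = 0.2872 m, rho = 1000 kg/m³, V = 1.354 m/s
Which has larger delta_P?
delta_P(A) = 402.7 kPa, delta_P(B) = 9.375 kPa. Answer: A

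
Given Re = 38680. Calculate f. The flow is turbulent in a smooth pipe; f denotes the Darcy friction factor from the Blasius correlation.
Formula: f = \frac{0.316}{Re^{0.25}}
f = 0.316/38680^0.25 = 0.02253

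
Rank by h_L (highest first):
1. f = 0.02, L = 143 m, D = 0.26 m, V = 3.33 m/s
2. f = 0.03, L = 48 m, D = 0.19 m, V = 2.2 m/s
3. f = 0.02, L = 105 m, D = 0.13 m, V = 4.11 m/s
Case 1: h_L = 6.217 m
Case 2: h_L = 1.87 m
Case 3: h_L = 13.91 m
Ranking (highest first): 3, 1, 2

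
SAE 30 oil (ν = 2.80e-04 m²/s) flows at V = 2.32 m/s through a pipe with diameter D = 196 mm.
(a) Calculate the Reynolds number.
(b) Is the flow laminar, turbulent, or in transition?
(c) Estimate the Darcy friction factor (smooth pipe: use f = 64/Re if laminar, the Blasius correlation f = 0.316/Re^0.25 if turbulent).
(a) Re = V·D/ν = 2.32·0.196/2.80e-04 = 1624
(b) Flow regime: laminar (Re < 2300)
(c) Friction factor: f = 64/Re = 64/1624 = 0.03941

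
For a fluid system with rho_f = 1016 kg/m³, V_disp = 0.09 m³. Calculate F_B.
Formula: F_B = \rho_f g V_{disp}
F_B = 1016·9.81·0.09 = 897 N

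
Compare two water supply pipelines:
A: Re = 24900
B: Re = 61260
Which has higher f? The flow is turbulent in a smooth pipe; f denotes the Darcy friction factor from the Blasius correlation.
f(A) = 0.02516, f(B) = 0.02009. Answer: A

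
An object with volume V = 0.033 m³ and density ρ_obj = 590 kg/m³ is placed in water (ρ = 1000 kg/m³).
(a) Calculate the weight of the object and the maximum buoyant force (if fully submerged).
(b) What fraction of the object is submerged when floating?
(a) W=rho_obj*g*V=590*9.81*0.033=191.0 N; F_B(max)=rho*g*V=1000*9.81*0.033=323.7 N
(b) Floating fraction=rho_obj/rho=590/1000=0.590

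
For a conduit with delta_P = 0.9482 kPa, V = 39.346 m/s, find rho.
Formula: V = \sqrt{\frac{2 \Delta P}{\rho}}
Substituting knowns: 39.346 = √(2·(0.9482·1000)/rho)
Solving for rho: rho = 2·(0.9482·1000)/39.346² = 1.225 kg/m³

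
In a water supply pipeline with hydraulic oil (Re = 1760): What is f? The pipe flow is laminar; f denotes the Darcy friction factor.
Formula: f = \frac{64}{Re}
f = 64/1760 = 0.03636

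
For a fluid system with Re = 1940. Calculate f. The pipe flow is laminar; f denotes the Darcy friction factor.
Formula: f = \frac{64}{Re}
f = 64/1940 = 0.03299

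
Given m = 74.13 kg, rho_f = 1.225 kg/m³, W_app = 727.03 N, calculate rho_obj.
Formula: W_{app} = mg\left(1 - \frac{\rho_f}{\rho_{obj}}\right)
Substituting knowns: 727.03 = 74.13·9.81·(1 − 1.225/rho_obj)
Solving for rho_obj: rho_obj = 1.225/(1 − 727.03/(74.13·9.81)) = 4808 kg/m³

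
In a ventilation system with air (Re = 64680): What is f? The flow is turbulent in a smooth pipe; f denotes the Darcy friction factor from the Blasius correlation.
Formula: f = \frac{0.316}{Re^{0.25}}
f = 0.316/64680^0.25 = 0.01982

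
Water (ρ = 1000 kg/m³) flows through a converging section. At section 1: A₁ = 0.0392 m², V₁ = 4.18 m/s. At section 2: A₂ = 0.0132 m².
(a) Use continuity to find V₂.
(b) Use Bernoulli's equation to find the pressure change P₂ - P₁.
(a) Continuity: A₁V₁=A₂V₂ -> V₂=A₁V₁/A₂=0.0392*4.18/0.0132=12.41 m/s
(b) Bernoulli: P₂-P₁=0.5*rho*(V₁^2-V₂^2)/1000=0.5*1000*(4.18^2-12.41^2)/1000=-68.27 kPa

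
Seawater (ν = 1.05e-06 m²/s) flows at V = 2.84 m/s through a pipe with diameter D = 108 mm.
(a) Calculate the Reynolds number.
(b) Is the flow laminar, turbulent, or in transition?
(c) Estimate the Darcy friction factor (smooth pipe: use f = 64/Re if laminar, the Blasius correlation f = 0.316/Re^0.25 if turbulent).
(a) Re = V·D/ν = 2.84·0.108/1.05e-06 = 292110
(b) Flow regime: turbulent (Re > 4000)
(c) Friction factor: f = 0.316/Re^0.25 = 0.316/292110^0.25 = 0.01359 (Blasius is strictly valid for Re ≲ 1e5; used here as the smooth-pipe estimate the problem specifies)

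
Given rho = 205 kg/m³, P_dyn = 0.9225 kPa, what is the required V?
Formula: P_{dyn} = \frac{1}{2} \rho V^2
Substituting knowns: 0.9225 = 0.5·205·V²/1000
Solving for V: V = √(2·(0.9225·1000)/205) = 3 m/s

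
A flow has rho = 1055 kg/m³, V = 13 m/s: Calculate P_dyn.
Formula: P_{dyn} = \frac{1}{2} \rho V^2
P_dyn = 0.5·1055·13²/1000 = 89.15 kPa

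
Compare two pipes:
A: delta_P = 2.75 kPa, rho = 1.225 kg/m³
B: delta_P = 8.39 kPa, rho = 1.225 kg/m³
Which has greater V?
V(A) = 67.01 m/s, V(B) = 117 m/s. Answer: B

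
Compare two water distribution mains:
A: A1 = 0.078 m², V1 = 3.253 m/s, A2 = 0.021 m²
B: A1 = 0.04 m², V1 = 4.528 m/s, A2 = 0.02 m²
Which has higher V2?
V2(A) = 12.08 m/s, V2(B) = 9.056 m/s. Answer: A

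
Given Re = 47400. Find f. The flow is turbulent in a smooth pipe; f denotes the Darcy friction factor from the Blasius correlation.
Formula: f = \frac{0.316}{Re^{0.25}}
f = 0.316/47400^0.25 = 0.02142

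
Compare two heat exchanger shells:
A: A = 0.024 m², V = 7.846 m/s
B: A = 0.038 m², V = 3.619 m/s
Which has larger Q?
Q(A) = 188.3 L/s, Q(B) = 137.5 L/s. Answer: A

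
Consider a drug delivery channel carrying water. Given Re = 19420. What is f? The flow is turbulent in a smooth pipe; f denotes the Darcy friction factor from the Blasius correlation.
Formula: f = \frac{0.316}{Re^{0.25}}
f = 0.316/19420^0.25 = 0.02677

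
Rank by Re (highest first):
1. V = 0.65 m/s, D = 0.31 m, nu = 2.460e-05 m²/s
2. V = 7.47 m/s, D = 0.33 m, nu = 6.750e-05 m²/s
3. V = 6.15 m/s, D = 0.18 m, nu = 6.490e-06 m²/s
Case 1: Re = 8191
Case 2: Re = 36520
Case 3: Re = 170570
Ranking (highest first): 3, 2, 1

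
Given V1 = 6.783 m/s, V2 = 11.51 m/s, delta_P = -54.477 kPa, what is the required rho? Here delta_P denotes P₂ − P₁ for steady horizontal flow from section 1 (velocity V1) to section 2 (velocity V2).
Formula: \Delta P = \frac{1}{2} \rho (V_1^2 - V_2^2)
Substituting knowns: -54.477 = 0.5·rho·(6.783² − 11.51²)/1000
Solving for rho: rho = 2·(-54.477·1000)/(6.783² − 11.51²) = 1260 kg/m³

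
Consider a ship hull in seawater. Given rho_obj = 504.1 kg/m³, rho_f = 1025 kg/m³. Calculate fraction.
Formula: f_{sub} = \frac{\rho_{obj}}{\rho_f}
fraction = 504.1/1025 = 0.4918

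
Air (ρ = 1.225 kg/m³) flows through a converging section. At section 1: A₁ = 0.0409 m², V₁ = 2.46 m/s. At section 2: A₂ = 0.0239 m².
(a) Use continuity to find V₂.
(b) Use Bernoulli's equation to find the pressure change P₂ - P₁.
(a) Continuity: A₁V₁=A₂V₂ -> V₂=A₁V₁/A₂=0.0409*2.46/0.0239=4.21 m/s
(b) Bernoulli: P₂-P₁=0.5*rho*(V₁^2-V₂^2)/1000=0.5*1.225*(2.46^2-4.21^2)/1000=-0.007149 kPa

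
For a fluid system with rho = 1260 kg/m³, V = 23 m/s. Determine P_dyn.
Formula: P_{dyn} = \frac{1}{2} \rho V^2
P_dyn = 0.5·1260·23²/1000 = 333.3 kPa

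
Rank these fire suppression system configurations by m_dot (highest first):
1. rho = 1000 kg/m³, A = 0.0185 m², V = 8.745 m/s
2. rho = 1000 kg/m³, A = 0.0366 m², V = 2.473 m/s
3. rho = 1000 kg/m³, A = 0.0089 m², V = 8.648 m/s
Case 1: m_dot = 161.8 kg/s
Case 2: m_dot = 90.51 kg/s
Case 3: m_dot = 76.97 kg/s
Ranking (highest first): 1, 2, 3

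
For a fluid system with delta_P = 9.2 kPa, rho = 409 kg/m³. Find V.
Formula: V = \sqrt{\frac{2 \Delta P}{\rho}}
V = √(2·(9.2·1000)/409) = 6.707 m/s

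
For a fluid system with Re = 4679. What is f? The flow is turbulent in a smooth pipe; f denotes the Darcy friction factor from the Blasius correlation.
Formula: f = \frac{0.316}{Re^{0.25}}
f = 0.316/4679^0.25 = 0.03821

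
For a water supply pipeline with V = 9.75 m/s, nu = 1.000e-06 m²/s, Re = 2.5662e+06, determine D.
Formula: Re = \frac{V D}{\nu}
Substituting knowns: 2.5662e+06 = 9.75·D/1.000e-06
Solving for D: D = 2.5662e+06·1.000e-06/9.75 = 0.2632 m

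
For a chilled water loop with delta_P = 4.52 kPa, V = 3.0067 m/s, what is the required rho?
Formula: V = \sqrt{\frac{2 \Delta P}{\rho}}
Substituting knowns: 3.0067 = √(2·(4.52·1000)/rho)
Solving for rho: rho = 2·(4.52·1000)/3.0067² = 1000 kg/m³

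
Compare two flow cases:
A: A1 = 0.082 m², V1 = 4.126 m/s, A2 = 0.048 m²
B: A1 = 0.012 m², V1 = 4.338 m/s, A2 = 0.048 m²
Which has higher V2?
V2(A) = 7.049 m/s, V2(B) = 1.085 m/s. Answer: A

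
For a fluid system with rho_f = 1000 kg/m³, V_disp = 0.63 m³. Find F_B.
Formula: F_B = \rho_f g V_{disp}
F_B = 1000·9.81·0.63 = 6180 N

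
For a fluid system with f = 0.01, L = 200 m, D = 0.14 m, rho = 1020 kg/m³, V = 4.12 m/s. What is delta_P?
Formula: \Delta P = f \frac{L}{D} \frac{\rho V^2}{2}
delta_P = 0.01·(200/0.14)·0.5·1020·4.12²/1000 = 123.7 kPa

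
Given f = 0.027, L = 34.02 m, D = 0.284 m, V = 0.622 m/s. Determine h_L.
Formula: h_L = f \frac{L}{D} \frac{V^2}{2g}
h_L = 0.027·(34.02/0.284)·0.622²/(2·9.81) = 0.06378 m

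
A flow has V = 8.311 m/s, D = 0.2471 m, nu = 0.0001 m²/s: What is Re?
Formula: Re = \frac{V D}{\nu}
Re = 8.311·0.2471/0.0001 = 20536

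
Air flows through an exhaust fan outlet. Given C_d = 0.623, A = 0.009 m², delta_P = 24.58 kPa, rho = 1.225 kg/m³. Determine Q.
Formula: Q = C_d A \sqrt{\frac{2 \Delta P}{\rho}}
Q = 0.623·0.009·√(2·(24.58·1000)/1.225)·1000 = 1123 L/s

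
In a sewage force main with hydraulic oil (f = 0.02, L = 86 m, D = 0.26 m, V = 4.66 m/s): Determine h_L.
Formula: h_L = f \frac{L}{D} \frac{V^2}{2g}
h_L = 0.02·(86/0.26)·4.66²/(2·9.81) = 7.322 m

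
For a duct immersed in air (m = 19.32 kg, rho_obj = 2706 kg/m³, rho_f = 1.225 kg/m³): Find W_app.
Formula: W_{app} = mg\left(1 - \frac{\rho_f}{\rho_{obj}}\right)
W_app = 19.32·9.81·(1 − 1.225/2706) = 189.4 N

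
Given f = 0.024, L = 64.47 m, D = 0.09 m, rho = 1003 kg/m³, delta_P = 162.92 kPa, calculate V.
Formula: \Delta P = f \frac{L}{D} \frac{\rho V^2}{2}
Substituting knowns: 162.92 = 0.024·(64.47/0.09)·0.5·1003·V²/1000
Solving for V: V = √((162.92·1000)/(0.024·(64.47/0.09)·0.5·1003)) = 4.347 m/s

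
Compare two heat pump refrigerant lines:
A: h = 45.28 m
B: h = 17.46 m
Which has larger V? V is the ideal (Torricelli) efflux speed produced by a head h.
V(A) = 29.81 m/s, V(B) = 18.51 m/s. Answer: A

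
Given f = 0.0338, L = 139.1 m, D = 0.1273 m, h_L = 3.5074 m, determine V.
Formula: h_L = f \frac{L}{D} \frac{V^2}{2g}
Substituting knowns: 3.5074 = 0.0338·(139.1/0.1273)·V²/(2·9.81)
Solving for V: V = √(3.5074·2·9.81/(0.0338·(139.1/0.1273))) = 1.365 m/s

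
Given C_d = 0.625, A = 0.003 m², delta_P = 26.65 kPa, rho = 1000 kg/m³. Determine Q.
Formula: Q = C_d A \sqrt{\frac{2 \Delta P}{\rho}}
Q = 0.625·0.003·√(2·(26.65·1000)/1000)·1000 = 13.69 L/s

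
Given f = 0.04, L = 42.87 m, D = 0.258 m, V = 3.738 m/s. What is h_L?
Formula: h_L = f \frac{L}{D} \frac{V^2}{2g}
h_L = 0.04·(42.87/0.258)·3.738²/(2·9.81) = 4.733 m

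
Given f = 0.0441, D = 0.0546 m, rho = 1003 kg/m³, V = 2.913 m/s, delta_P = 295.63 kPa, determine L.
Formula: \Delta P = f \frac{L}{D} \frac{\rho V^2}{2}
Substituting knowns: 295.63 = 0.0441·(L/0.0546)·0.5·1003·2.913²/1000
Solving for L: L = (295.63·1000)·0.0546/(0.0441·0.5·1003·2.913²) = 86.01 m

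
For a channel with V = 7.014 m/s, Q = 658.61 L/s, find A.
Formula: Q = A V
Substituting knowns: 658.61 = A·7.014·1000
Solving for A: A = (658.61/1000)/7.014 = 0.0939 m²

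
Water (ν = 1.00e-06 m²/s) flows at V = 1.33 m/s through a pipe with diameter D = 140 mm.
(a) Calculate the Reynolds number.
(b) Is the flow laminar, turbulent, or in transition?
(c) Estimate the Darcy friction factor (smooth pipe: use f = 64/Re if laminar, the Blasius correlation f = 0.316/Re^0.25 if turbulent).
(a) Re = V·D/ν = 1.33·0.14/1.00e-06 = 186200
(b) Flow regime: turbulent (Re > 4000)
(c) Friction factor: f = 0.316/Re^0.25 = 0.316/186200^0.25 = 0.01521 (Blasius is strictly valid for Re ≲ 1e5; used here as the smooth-pipe estimate the problem specifies)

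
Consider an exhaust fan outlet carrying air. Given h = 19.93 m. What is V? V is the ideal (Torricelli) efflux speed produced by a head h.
Formula: V = \sqrt{2 g h}
V = √(2·9.81·19.93) = 19.77 m/s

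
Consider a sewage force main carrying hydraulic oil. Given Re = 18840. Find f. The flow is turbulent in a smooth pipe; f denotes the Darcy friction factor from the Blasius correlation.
Formula: f = \frac{0.316}{Re^{0.25}}
f = 0.316/18840^0.25 = 0.02697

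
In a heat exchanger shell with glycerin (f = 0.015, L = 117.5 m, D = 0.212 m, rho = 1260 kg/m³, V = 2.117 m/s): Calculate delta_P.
Formula: \Delta P = f \frac{L}{D} \frac{\rho V^2}{2}
delta_P = 0.015·(117.5/0.212)·0.5·1260·2.117²/1000 = 23.47 kPa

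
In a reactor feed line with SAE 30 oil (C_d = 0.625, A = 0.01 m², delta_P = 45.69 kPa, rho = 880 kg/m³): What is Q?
Formula: Q = C_d A \sqrt{\frac{2 \Delta P}{\rho}}
Q = 0.625·0.01·√(2·(45.69·1000)/880)·1000 = 63.69 L/s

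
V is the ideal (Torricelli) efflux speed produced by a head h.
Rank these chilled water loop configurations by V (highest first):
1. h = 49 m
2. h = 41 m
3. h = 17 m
Case 1: V = 31.01 m/s
Case 2: V = 28.36 m/s
Case 3: V = 18.26 m/s
Ranking (highest first): 1, 2, 3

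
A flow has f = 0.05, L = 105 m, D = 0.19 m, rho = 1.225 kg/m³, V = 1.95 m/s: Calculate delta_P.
Formula: \Delta P = f \frac{L}{D} \frac{\rho V^2}{2}
delta_P = 0.05·(105/0.19)·0.5·1.225·1.95²/1000 = 0.06435 kPa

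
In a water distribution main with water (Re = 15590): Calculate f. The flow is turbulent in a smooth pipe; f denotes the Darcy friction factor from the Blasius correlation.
Formula: f = \frac{0.316}{Re^{0.25}}
f = 0.316/15590^0.25 = 0.02828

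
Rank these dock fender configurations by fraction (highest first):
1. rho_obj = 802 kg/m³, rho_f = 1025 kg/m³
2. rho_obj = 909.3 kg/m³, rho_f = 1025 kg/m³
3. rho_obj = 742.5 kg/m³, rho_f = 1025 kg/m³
Case 1: fraction = 0.7824
Case 2: fraction = 0.8871
Case 3: fraction = 0.7244
Ranking (highest first): 2, 1, 3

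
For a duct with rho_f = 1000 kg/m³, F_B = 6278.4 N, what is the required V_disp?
Formula: F_B = \rho_f g V_{disp}
Substituting knowns: 6278.4 = 1000·9.81·V_disp
Solving for V_disp: V_disp = 6278.4/(1000·9.81) = 0.64 m³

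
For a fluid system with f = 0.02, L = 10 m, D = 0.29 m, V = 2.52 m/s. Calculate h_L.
Formula: h_L = f \frac{L}{D} \frac{V^2}{2g}
h_L = 0.02·(10/0.29)·2.52²/(2·9.81) = 0.2232 m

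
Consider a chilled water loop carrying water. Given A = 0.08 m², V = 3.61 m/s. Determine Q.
Formula: Q = A V
Q = 0.08·3.61·1000 = 288.8 L/s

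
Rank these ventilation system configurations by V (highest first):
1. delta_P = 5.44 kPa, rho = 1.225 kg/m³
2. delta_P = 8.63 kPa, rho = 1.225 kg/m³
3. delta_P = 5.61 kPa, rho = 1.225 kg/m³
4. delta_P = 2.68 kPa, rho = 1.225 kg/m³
Case 1: V = 94.24 m/s
Case 2: V = 118.7 m/s
Case 3: V = 95.7 m/s
Case 4: V = 66.15 m/s
Ranking (highest first): 2, 3, 1, 4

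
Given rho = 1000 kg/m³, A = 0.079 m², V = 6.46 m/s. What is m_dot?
Formula: \dot{m} = \rho A V
m_dot = 1000·0.079·6.46 = 510.3 kg/s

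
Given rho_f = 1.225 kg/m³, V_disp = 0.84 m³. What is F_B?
Formula: F_B = \rho_f g V_{disp}
F_B = 1.225·9.81·0.84 = 10.09 N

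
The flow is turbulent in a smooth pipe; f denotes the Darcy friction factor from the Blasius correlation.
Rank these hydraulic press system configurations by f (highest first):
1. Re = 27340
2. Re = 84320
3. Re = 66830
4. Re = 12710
Case 1: f = 0.02457
Case 2: f = 0.01854
Case 3: f = 0.01965
Case 4: f = 0.02976
Ranking (highest first): 4, 1, 3, 2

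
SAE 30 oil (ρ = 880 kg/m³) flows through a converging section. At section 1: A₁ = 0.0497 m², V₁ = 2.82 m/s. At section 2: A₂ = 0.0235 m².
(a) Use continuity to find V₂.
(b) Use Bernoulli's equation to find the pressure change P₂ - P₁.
(a) Continuity: A₁V₁=A₂V₂ -> V₂=A₁V₁/A₂=0.0497*2.82/0.0235=5.96 m/s
(b) Bernoulli: P₂-P₁=0.5*rho*(V₁^2-V₂^2)/1000=0.5*880*(2.82^2-5.96^2)/1000=-12.13 kPa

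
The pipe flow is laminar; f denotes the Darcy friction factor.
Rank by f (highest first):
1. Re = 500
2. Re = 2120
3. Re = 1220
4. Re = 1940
Case 1: f = 0.128
Case 2: f = 0.03019
Case 3: f = 0.05246
Case 4: f = 0.03299
Ranking (highest first): 1, 3, 4, 2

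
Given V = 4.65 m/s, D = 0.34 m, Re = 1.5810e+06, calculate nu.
Formula: Re = \frac{V D}{\nu}
Substituting knowns: 1.5810e+06 = 4.65·0.34/nu
Solving for nu: nu = 4.65·0.34/1.5810e+06 = 1.000e-06 m²/s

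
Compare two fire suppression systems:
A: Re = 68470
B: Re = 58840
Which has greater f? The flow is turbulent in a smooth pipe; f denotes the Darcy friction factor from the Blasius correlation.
f(A) = 0.01953, f(B) = 0.02029. Answer: B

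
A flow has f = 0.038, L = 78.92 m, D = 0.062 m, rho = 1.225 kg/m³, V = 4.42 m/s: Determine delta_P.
Formula: \Delta P = f \frac{L}{D} \frac{\rho V^2}{2}
delta_P = 0.038·(78.92/0.062)·0.5·1.225·4.42²/1000 = 0.5788 kPa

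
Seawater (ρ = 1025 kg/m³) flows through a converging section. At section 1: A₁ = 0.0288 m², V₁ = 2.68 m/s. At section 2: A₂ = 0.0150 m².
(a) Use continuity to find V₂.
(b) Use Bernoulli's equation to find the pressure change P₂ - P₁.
(a) Continuity: A₁V₁=A₂V₂ -> V₂=A₁V₁/A₂=0.0288*2.68/0.0150=5.15 m/s
(b) Bernoulli: P₂-P₁=0.5*rho*(V₁^2-V₂^2)/1000=0.5*1025*(2.68^2-5.15^2)/1000=-9.912 kPa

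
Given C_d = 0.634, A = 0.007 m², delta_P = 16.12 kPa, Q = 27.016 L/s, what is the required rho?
Formula: Q = C_d A \sqrt{\frac{2 \Delta P}{\rho}}
Substituting knowns: 27.016 = 0.634·0.007·√(2·(16.12·1000)/rho)·1000
Solving for rho: rho = 2·(16.12·1000)/((27.016/1000)/(0.634·0.007))² = 870 kg/m³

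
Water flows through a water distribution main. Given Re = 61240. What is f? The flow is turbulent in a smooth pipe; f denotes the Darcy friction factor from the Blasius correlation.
Formula: f = \frac{0.316}{Re^{0.25}}
f = 0.316/61240^0.25 = 0.02009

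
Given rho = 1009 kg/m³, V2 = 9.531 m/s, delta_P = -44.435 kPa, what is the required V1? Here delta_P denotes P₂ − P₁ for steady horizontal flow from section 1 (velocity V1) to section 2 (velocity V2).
Formula: \Delta P = \frac{1}{2} \rho (V_1^2 - V_2^2)
Substituting knowns: -44.435 = 0.5·1009·(V1² − 9.531²)/1000
Solving for V1: V1 = √(9.531² + 2·(-44.435·1000)/1009) = 1.662 m/s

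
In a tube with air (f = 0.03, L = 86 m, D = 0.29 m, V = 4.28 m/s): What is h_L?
Formula: h_L = f \frac{L}{D} \frac{V^2}{2g}
h_L = 0.03·(86/0.29)·4.28²/(2·9.81) = 8.306 m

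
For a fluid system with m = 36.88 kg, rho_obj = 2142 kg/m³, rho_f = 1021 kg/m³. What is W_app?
Formula: W_{app} = mg\left(1 - \frac{\rho_f}{\rho_{obj}}\right)
W_app = 36.88·9.81·(1 − 1021/2142) = 189.3 N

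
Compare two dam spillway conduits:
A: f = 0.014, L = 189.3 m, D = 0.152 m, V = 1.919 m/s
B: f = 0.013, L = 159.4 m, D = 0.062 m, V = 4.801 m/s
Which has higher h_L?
h_L(A) = 3.273 m, h_L(B) = 39.26 m. Answer: B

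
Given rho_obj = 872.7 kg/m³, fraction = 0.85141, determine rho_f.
Formula: f_{sub} = \frac{\rho_{obj}}{\rho_f}
Substituting knowns: 0.85141 = 872.7/rho_f
Solving for rho_f: rho_f = 872.7/0.85141 = 1025 kg/m³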